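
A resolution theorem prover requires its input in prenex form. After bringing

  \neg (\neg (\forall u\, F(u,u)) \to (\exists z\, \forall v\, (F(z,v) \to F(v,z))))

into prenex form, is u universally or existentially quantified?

Eliminate → and ↔ using ¬ and ∨.
  \neg (\neg \neg (\forall u\, F(u,u)) \lor (\exists z\, \forall v\, (\neg F(z,v) \lor F(v,z))))
Push ¬ through the quantifiers and connectives to reach negation normal form:
  (\exists u\, \neg F(u,u)) \land (\forall z\, \exists v\, (F(z,v) \land \neg F(v,z)))
All bound variables are already distinct, so no renaming is needed.
Pull the quantifiers to the front (each side's bound variable is not free in the other side):
  \exists u\, \forall z\, \exists v\, (\neg F(u,u) \land F(z,v) \land \neg F(v,z))
The quantifier \forall u sits under an odd number of negations (counting the antecedent side of each →), so it flips to \exists u.

existential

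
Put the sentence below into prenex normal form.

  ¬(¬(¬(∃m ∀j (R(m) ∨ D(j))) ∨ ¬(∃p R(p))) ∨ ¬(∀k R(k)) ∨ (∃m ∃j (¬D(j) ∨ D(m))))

∀m ∃j ∀p ∀k ∀t ∀z ((¬R(m) ∧ ¬D(j) ∨ ¬R(p)) ∧ R(k) ∧ D(z) ∧ ¬D(t))

Drive negations inward (¬∀x A ≡ ∃x ¬A, ¬∃x A ≡ ∀x ¬A, De Morgan for ∧/∨):
  ((∀m ∃j (¬R(m) ∧ ¬D(j))) ∨ (∀p ¬R(p))) ∧ (∀k R(k)) ∧ (∀m ∀j (D(j) ∧ ¬D(m)))
Give each quantifier a distinct variable: m↦t, j↦z.
  ((∀m ∃j (¬R(m) ∧ ¬D(j))) ∨ (∀p ¬R(p))) ∧ (∀k R(k)) ∧ (∀t ∀z (D(z) ∧ ¬D(t)))
Finally move all quantifiers to the prefix:
  ∀m ∃j ∀p ∀k ∀t ∀z ((¬R(m) ∧ ¬D(j) ∨ ¬R(p)) ∧ R(k) ∧ D(z) ∧ ¬D(t))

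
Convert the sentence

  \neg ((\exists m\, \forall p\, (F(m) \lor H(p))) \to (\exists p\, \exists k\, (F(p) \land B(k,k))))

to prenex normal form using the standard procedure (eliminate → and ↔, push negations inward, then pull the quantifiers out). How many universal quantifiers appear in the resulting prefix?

3

Eliminate → and ↔ using ¬ and ∨.
  \neg (\neg (\exists m\, \forall p\, (F(m) \lor H(p))) \lor (\exists p\, \exists k\, (F(p) \land B(k,k))))
Push ¬ through the quantifiers and connectives to reach negation normal form:
  (\exists m\, \forall p\, (F(m) \lor H(p))) \land (\forall p\, \forall k\, (\neg F(p) \lor \neg B(k,k)))
Standardize variables apart so no two quantifiers bind the same name: p↦u1.
  (\exists m\, \forall p\, (F(m) \lor H(p))) \land (\forall u1\, \forall k\, (\neg F(u1) \lor \neg B(k,k)))
Finally move all quantifiers to the prefix:
  \exists m\, \forall p\, \forall u1\, \forall k\, ((F(m) \lor H(p)) \land (\neg F(u1) \lor \neg B(k,k)))
The prefix is \exists m \forall p \forall u1 \forall k: 3 universal, 1 existential.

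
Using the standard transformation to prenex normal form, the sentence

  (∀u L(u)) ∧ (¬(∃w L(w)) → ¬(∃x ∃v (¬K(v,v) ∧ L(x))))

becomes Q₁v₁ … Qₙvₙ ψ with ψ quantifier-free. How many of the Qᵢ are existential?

1

Eliminate → and ↔ using ¬ and ∨.
  (∀u L(u)) ∧ (¬¬(∃w L(w)) ∨ ¬(∃x ∃v (¬K(v,v) ∧ L(x))))
Move each ¬ inward, flipping quantifiers it crosses:
  (∀u L(u)) ∧ ((∃w L(w)) ∨ (∀x ∀v (K(v,v) ∨ ¬L(x))))
All bound variables are already distinct, so no renaming is needed.
Pull the quantifiers to the front (each side's bound variable is not free in the other side):
  ∀u ∃w ∀x ∀v (L(u) ∧ (L(w) ∨ K(v,v) ∨ ¬L(x)))
The prefix is ∀u ∃w ∀x ∀v: 3 universal, 1 existential.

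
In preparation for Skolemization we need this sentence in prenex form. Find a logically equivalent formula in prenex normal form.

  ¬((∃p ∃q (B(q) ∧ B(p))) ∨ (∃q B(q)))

Push ¬ through the quantifiers and connectives to reach negation normal form:
  (∀p ∀q (¬B(q) ∨ ¬B(p))) ∧ (∀q ¬B(q))
Rename bound variables to avoid capture: q↦r.
  (∀p ∀q (¬B(q) ∨ ¬B(p))) ∧ (∀r ¬B(r))
Finally move all quantifiers to the prefix:
  ∀p ∀q ∀r ((¬B(q) ∨ ¬B(p)) ∧ ¬B(r))

∀p ∀q ∀r ((¬B(q) ∨ ¬B(p)) ∧ ¬B(r))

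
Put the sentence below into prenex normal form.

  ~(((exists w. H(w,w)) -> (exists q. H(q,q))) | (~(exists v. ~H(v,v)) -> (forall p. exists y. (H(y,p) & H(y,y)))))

exists w. forall q. forall v. exists p. forall y. (H(w,w) & ~H(q,q) & H(v,v) & (~H(y,p) | ~H(y,y)))

Eliminate → and ↔ using ¬ and ∨.
  ~(~(exists w. H(w,w)) | (exists q. H(q,q)) | ~~(exists v. ~H(v,v)) | (forall p. exists y. (H(y,p) & H(y,y))))
Move each ¬ inward, flipping quantifiers it crosses:
  (exists w. H(w,w)) & (forall q. ~H(q,q)) & (forall v. H(v,v)) & (exists p. forall y. (~H(y,p) | ~H(y,y)))
Extract every quantifier outward, since the variables are now distinct and don't occur free across branches:
  exists w. forall q. forall v. exists p. forall y. (H(w,w) & ~H(q,q) & H(v,v) & (~H(y,p) | ~H(y,y)))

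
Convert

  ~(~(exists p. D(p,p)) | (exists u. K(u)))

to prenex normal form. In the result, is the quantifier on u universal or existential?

universal

Push ¬ through the quantifiers and connectives to reach negation normal form:
  (exists p. D(p,p)) & (forall u. ~K(u))
All bound variables are already distinct, so no renaming is needed.
Pull the quantifiers to the front (each side's bound variable is not free in the other side):
  exists p. forall u. (D(p,p) & ~K(u))
The quantifier exists u sits under an odd number of negations, so it flips to forall u.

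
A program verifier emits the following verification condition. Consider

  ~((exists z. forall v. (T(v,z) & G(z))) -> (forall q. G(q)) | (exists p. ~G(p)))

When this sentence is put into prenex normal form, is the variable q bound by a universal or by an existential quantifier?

First replace A → B with ¬A ∨ B.
  ~(~(exists z. forall v. (T(v,z) & G(z))) | (forall q. G(q)) | (exists p. ~G(p)))
Move each ¬ inward, flipping quantifiers it crosses:
  (exists z. forall v. (T(v,z) & G(z))) & (exists q. ~G(q)) & (forall p. G(p))
Extract every quantifier outward, since the variables are now distinct and don't occur free across branches:
  exists z. forall v. exists q. forall p. (T(v,z) & G(z) & ~G(q) & G(p))
The quantifier forall q sits under an odd number of negations (counting the antecedent side of each →), so it flips to exists q.

existential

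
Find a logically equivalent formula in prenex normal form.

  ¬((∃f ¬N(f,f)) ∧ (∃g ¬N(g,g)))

Drive negations inward (¬∀x A ≡ ∃x ¬A, ¬∃x A ≡ ∀x ¬A, De Morgan for ∧/∨):
  (∀f N(f,f)) ∨ (∀g N(g,g))
All bound variables are already distinct, so no renaming is needed.
Finally move all quantifiers to the prefix:
  ∀f ∀g (N(f,f) ∨ N(g,g))

∀f ∀g (N(f,f) ∨ N(g,g))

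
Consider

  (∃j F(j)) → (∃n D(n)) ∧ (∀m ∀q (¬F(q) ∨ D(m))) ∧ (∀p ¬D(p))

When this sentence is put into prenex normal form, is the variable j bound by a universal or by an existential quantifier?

Rewrite implications/biconditionals: A → B as ¬A ∨ B.
  ¬(∃j F(j)) ∨ (∃n D(n)) ∧ (∀m ∀q (¬F(q) ∨ D(m))) ∧ (∀p ¬D(p))
Drive negations inward (¬∀x A ≡ ∃x ¬A, ¬∃x A ≡ ∀x ¬A, De Morgan for ∧/∨):
  (∀j ¬F(j)) ∨ (∃n D(n)) ∧ (∀m ∀q (¬F(q) ∨ D(m))) ∧ (∀p ¬D(p))
All bound variables are already distinct, so no renaming is needed.
Extract every quantifier outward, since the variables are now distinct and don't occur free across branches:
  ∀j ∃n ∀m ∀q ∀p (¬F(j) ∨ D(n) ∧ (¬F(q) ∨ D(m)) ∧ ¬D(p))
The quantifier ∃j sits under an odd number of negations (counting the antecedent side of each →), so it flips to ∀j.

universal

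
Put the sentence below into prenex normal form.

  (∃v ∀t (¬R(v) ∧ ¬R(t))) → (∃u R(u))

∀v ∃t ∃u (R(v) ∨ R(t) ∨ R(u))

Rewrite implications/biconditionals: A → B as ¬A ∨ B.
  ¬(∃v ∀t (¬R(v) ∧ ¬R(t))) ∨ (∃u R(u))
Move each ¬ inward, flipping quantifiers it crosses:
  (∀v ∃t (R(v) ∨ R(t))) ∨ (∃u R(u))
All bound variables are already distinct, so no renaming is needed.
Finally move all quantifiers to the prefix:
  ∀v ∃t ∃u (R(v) ∨ R(t) ∨ R(u))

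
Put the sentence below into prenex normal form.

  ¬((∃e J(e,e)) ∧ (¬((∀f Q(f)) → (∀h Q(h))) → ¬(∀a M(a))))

Rewrite implications/biconditionals: A → B as ¬A ∨ B.
  ¬((∃e J(e,e)) ∧ (¬¬(¬(∀f Q(f)) ∨ (∀h Q(h))) ∨ ¬(∀a M(a))))
Move each ¬ inward, flipping quantifiers it crosses:
  (∀e ¬J(e,e)) ∨ (∀f Q(f)) ∧ (∃h ¬Q(h)) ∧ (∀a M(a))
All bound variables are already distinct, so no renaming is needed.
Pull the quantifiers to the front (each side's bound variable is not free in the other side):
  ∀e ∀f ∃h ∀a (¬J(e,e) ∨ Q(f) ∧ ¬Q(h) ∧ M(a))

∀e ∀f ∃h ∀a (¬J(e,e) ∨ Q(f) ∧ ¬Q(h) ∧ M(a))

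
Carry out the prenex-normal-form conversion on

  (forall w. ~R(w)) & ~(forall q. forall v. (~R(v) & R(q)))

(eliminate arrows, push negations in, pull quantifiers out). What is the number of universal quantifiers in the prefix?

Push ¬ through the quantifiers and connectives to reach negation normal form:
  (forall w. ~R(w)) & (exists q. exists v. (R(v) | ~R(q)))
Finally move all quantifiers to the prefix:
  forall w. exists q. exists v. (~R(w) & (R(v) | ~R(q)))
The prefix is forall w exists q exists v: 1 universal, 2 existential.

1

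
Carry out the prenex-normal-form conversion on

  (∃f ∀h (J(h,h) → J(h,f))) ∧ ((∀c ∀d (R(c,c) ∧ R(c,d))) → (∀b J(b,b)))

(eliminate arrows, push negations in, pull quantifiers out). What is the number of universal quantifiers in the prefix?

2

Eliminate → and ↔ using ¬ and ∨.
  (∃f ∀h (¬J(h,h) ∨ J(h,f))) ∧ (¬(∀c ∀d (R(c,c) ∧ R(c,d))) ∨ (∀b J(b,b)))
Move each ¬ inward, flipping quantifiers it crosses:
  (∃f ∀h (¬J(h,h) ∨ J(h,f))) ∧ ((∃c ∃d (¬R(c,c) ∨ ¬R(c,d))) ∨ (∀b J(b,b)))
All bound variables are already distinct, so no renaming is needed.
Extract every quantifier outward, since the variables are now distinct and don't occur free across branches:
  ∃f ∀h ∃c ∃d ∀b ((¬J(h,h) ∨ J(h,f)) ∧ (¬R(c,c) ∨ ¬R(c,d) ∨ J(b,b)))
The prefix is ∃f ∀h ∃c ∃d ∀b: 2 universal, 3 existential.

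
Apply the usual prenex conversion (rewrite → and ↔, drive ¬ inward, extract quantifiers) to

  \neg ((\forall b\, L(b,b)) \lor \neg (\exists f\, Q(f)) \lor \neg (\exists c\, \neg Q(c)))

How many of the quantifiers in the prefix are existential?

Push ¬ through the quantifiers and connectives to reach negation normal form:
  (\exists b\, \neg L(b,b)) \land (\exists f\, Q(f)) \land (\exists c\, \neg Q(c))
Extract every quantifier outward, since the variables are now distinct and don't occur free across branches:
  \exists b\, \exists f\, \exists c\, (\neg L(b,b) \land Q(f) \land \neg Q(c))
The prefix is \exists b \exists f \exists c: 0 universal, 3 existential.

3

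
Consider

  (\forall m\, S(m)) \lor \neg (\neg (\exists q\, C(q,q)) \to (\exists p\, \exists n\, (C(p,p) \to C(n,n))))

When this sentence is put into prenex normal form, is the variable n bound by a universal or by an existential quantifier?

Eliminate → and ↔ using ¬ and ∨.
  (\forall m\, S(m)) \lor \neg (\neg \neg (\exists q\, C(q,q)) \lor (\exists p\, \exists n\, (\neg C(p,p) \lor C(n,n))))
Move each ¬ inward, flipping quantifiers it crosses:
  (\forall m\, S(m)) \lor (\forall q\, \neg C(q,q)) \land (\forall p\, \forall n\, (C(p,p) \land \neg C(n,n)))
Extract every quantifier outward, since the variables are now distinct and don't occur free across branches:
  \forall m\, \forall q\, \forall p\, \forall n\, (S(m) \lor \neg C(q,q) \land C(p,p) \land \neg C(n,n))
The quantifier \exists n sits under an odd number of negations (counting the antecedent side of each →), so it flips to \forall n.

universal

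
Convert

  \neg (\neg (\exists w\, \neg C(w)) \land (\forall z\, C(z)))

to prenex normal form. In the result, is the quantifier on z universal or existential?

Drive negations inward (¬∀x A ≡ ∃x ¬A, ¬∃x A ≡ ∀x ¬A, De Morgan for ∧/∨):
  (\exists w\, \neg C(w)) \lor (\exists z\, \neg C(z))
All bound variables are already distinct, so no renaming is needed.
Extract every quantifier outward, since the variables are now distinct and don't occur free across branches:
  \exists w\, \exists z\, (\neg C(w) \lor \neg C(z))
The quantifier \forall z sits under an odd number of negations, so it flips to \exists z.

existential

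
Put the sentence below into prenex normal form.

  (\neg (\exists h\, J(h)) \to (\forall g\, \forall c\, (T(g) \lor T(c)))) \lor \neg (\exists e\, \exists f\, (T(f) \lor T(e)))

Rewrite implications/biconditionals: A → B as ¬A ∨ B.
  \neg \neg (\exists h\, J(h)) \lor (\forall g\, \forall c\, (T(g) \lor T(c))) \lor \neg (\exists e\, \exists f\, (T(f) \lor T(e)))
Drive negations inward (¬∀x A ≡ ∃x ¬A, ¬∃x A ≡ ∀x ¬A, De Morgan for ∧/∨):
  (\exists h\, J(h)) \lor (\forall g\, \forall c\, (T(g) \lor T(c))) \lor (\forall e\, \forall f\, (\neg T(f) \land \neg T(e)))
Extract every quantifier outward, since the variables are now distinct and don't occur free across branches:
  \exists h\, \forall g\, \forall c\, \forall e\, \forall f\, (J(h) \lor T(g) \lor T(c) \lor \neg T(f) \land \neg T(e))

\exists h\, \forall g\, \forall c\, \forall e\, \forall f\, (J(h) \lor T(g) \lor T(c) \lor \neg T(f) \land \neg T(e))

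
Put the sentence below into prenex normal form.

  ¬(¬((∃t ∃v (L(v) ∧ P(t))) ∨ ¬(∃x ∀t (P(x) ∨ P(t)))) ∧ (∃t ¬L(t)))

∃t ∃v ∀x ∃v1 ∀w1 (L(v) ∧ P(t) ∨ ¬P(x) ∧ ¬P(v1) ∨ L(w1))

Drive negations inward (¬∀x A ≡ ∃x ¬A, ¬∃x A ≡ ∀x ¬A, De Morgan for ∧/∨):
  (∃t ∃v (L(v) ∧ P(t))) ∨ (∀x ∃t (¬P(x) ∧ ¬P(t))) ∨ (∀t L(t))
Give each quantifier a distinct variable: t↦v1, t↦w1.
  (∃t ∃v (L(v) ∧ P(t))) ∨ (∀x ∃v1 (¬P(x) ∧ ¬P(v1))) ∨ (∀w1 L(w1))
Pull the quantifiers to the front (each side's bound variable is not free in the other side):
  ∃t ∃v ∀x ∃v1 ∀w1 (L(v) ∧ P(t) ∨ ¬P(x) ∧ ¬P(v1) ∨ L(w1))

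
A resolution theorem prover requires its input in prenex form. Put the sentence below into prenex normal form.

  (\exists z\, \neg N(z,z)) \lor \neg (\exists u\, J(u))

\exists z\, \forall u\, (\neg N(z,z) \lor \neg J(u))

Move each ¬ inward, flipping quantifiers it crosses:
  (\exists z\, \neg N(z,z)) \lor (\forall u\, \neg J(u))
All bound variables are already distinct, so no renaming is needed.
Pull the quantifiers to the front (each side's bound variable is not free in the other side):
  \exists z\, \forall u\, (\neg N(z,z) \lor \neg J(u))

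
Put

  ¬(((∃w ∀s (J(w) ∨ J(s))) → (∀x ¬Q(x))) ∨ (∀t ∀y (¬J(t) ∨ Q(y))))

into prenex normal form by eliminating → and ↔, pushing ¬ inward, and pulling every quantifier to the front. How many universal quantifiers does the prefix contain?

Rewrite implications/biconditionals: A → B as ¬A ∨ B.
  ¬(¬(∃w ∀s (J(w) ∨ J(s))) ∨ (∀x ¬Q(x)) ∨ (∀t ∀y (¬J(t) ∨ Q(y))))
Push ¬ through the quantifiers and connectives to reach negation normal form:
  (∃w ∀s (J(w) ∨ J(s))) ∧ (∃x Q(x)) ∧ (∃t ∃y (J(t) ∧ ¬Q(y)))
Extract every quantifier outward, since the variables are now distinct and don't occur free across branches:
  ∃w ∀s ∃x ∃t ∃y ((J(w) ∨ J(s)) ∧ Q(x) ∧ J(t) ∧ ¬Q(y))
The prefix is ∃w ∀s ∃x ∃t ∃y: 1 universal, 4 existential.

1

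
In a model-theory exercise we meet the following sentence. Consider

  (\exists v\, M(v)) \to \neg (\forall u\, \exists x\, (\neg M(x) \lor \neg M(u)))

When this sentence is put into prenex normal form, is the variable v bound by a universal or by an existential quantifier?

First replace A → B with ¬A ∨ B.
  \neg (\exists v\, M(v)) \lor \neg (\forall u\, \exists x\, (\neg M(x) \lor \neg M(u)))
Move each ¬ inward, flipping quantifiers it crosses:
  (\forall v\, \neg M(v)) \lor (\exists u\, \forall x\, (M(x) \land M(u)))
Pull the quantifiers to the front (each side's bound variable is not free in the other side):
  \forall v\, \exists u\, \forall x\, (\neg M(v) \lor M(x) \land M(u))
The quantifier \exists v sits under an odd number of negations (counting the antecedent side of each →), so it flips to \forall v.

universal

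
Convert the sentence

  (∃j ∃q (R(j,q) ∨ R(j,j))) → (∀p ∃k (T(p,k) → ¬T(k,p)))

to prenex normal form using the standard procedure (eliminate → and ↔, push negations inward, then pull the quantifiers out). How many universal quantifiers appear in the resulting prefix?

Rewrite implications/biconditionals: A → B as ¬A ∨ B.
  ¬(∃j ∃q (R(j,q) ∨ R(j,j))) ∨ (∀p ∃k (¬T(p,k) ∨ ¬T(k,p)))
Drive negations inward (¬∀x A ≡ ∃x ¬A, ¬∃x A ≡ ∀x ¬A, De Morgan for ∧/∨):
  (∀j ∀q (¬R(j,q) ∧ ¬R(j,j))) ∨ (∀p ∃k (¬T(p,k) ∨ ¬T(k,p)))
All bound variables are already distinct, so no renaming is needed.
Pull the quantifiers to the front (each side's bound variable is not free in the other side):
  ∀j ∀q ∀p ∃k (¬R(j,q) ∧ ¬R(j,j) ∨ ¬T(p,k) ∨ ¬T(k,p))
The prefix is ∀j ∀q ∀p ∃k: 3 universal, 1 existential.

3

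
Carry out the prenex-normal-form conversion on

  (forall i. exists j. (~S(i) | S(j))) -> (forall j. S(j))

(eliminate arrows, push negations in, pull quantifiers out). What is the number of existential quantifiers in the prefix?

Eliminate → and ↔ using ¬ and ∨.
  ~(forall i. exists j. (~S(i) | S(j))) | (forall j. S(j))
Drive negations inward (¬∀x A ≡ ∃x ¬A, ¬∃x A ≡ ∀x ¬A, De Morgan for ∧/∨):
  (exists i. forall j. (S(i) & ~S(j))) | (forall j. S(j))
Standardize variables apart so no two quantifiers bind the same name: j↦v1.
  (exists i. forall j. (S(i) & ~S(j))) | (forall v1. S(v1))
Extract every quantifier outward, since the variables are now distinct and don't occur free across branches:
  exists i. forall j. forall v1. (S(i) & ~S(j) | S(v1))
The prefix is exists i forall j forall v1: 2 universal, 1 existential.

1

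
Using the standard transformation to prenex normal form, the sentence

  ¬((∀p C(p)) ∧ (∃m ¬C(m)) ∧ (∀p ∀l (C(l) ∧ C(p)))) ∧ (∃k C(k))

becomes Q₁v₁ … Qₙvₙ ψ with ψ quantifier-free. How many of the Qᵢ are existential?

4

Push ¬ through the quantifiers and connectives to reach negation normal form:
  ((∃p ¬C(p)) ∨ (∀m C(m)) ∨ (∃p ∃l (¬C(l) ∨ ¬C(p)))) ∧ (∃k C(k))
Give each quantifier a distinct variable: p↦v1.
  ((∃p ¬C(p)) ∨ (∀m C(m)) ∨ (∃v1 ∃l (¬C(l) ∨ ¬C(v1)))) ∧ (∃k C(k))
Finally move all quantifiers to the prefix:
  ∃p ∀m ∃v1 ∃l ∃k ((¬C(p) ∨ C(m) ∨ ¬C(l) ∨ ¬C(v1)) ∧ C(k))
The prefix is ∃p ∀m ∃v1 ∃l ∃k: 1 universal, 4 existential.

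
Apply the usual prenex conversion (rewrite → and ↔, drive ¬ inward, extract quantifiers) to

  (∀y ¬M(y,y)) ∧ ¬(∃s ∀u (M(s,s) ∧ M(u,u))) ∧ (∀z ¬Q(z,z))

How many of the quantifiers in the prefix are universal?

3

Move each ¬ inward, flipping quantifiers it crosses:
  (∀y ¬M(y,y)) ∧ (∀s ∃u (¬M(s,s) ∨ ¬M(u,u))) ∧ (∀z ¬Q(z,z))
All bound variables are already distinct, so no renaming is needed.
Pull the quantifiers to the front (each side's bound variable is not free in the other side):
  ∀y ∀s ∃u ∀z (¬M(y,y) ∧ (¬M(s,s) ∨ ¬M(u,u)) ∧ ¬Q(z,z))
The prefix is ∀y ∀s ∃u ∀z: 3 universal, 1 existential.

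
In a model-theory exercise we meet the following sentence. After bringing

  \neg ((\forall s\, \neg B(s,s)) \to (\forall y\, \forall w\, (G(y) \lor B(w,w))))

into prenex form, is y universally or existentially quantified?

existential

First replace A → B with ¬A ∨ B.
  \neg (\neg (\forall s\, \neg B(s,s)) \lor (\forall y\, \forall w\, (G(y) \lor B(w,w))))
Push ¬ through the quantifiers and connectives to reach negation normal form:
  (\forall s\, \neg B(s,s)) \land (\exists y\, \exists w\, (\neg G(y) \land \neg B(w,w)))
All bound variables are already distinct, so no renaming is needed.
Finally move all quantifiers to the prefix:
  \forall s\, \exists y\, \exists w\, (\neg B(s,s) \land \neg G(y) \land \neg B(w,w))
The quantifier \forall y sits under an odd number of negations (counting the antecedent side of each →), so it flips to \exists y.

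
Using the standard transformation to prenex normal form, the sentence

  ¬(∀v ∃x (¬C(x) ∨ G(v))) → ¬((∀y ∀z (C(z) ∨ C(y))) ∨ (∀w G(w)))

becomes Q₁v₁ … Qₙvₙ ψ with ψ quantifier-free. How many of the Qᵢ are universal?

Rewrite implications/biconditionals: A → B as ¬A ∨ B.
  ¬¬(∀v ∃x (¬C(x) ∨ G(v))) ∨ ¬((∀y ∀z (C(z) ∨ C(y))) ∨ (∀w G(w)))
Drive negations inward (¬∀x A ≡ ∃x ¬A, ¬∃x A ≡ ∀x ¬A, De Morgan for ∧/∨):
  (∀v ∃x (¬C(x) ∨ G(v))) ∨ (∃y ∃z (¬C(z) ∧ ¬C(y))) ∧ (∃w ¬G(w))
All bound variables are already distinct, so no renaming is needed.
Extract every quantifier outward, since the variables are now distinct and don't occur free across branches:
  ∀v ∃x ∃y ∃z ∃w (¬C(x) ∨ G(v) ∨ ¬C(z) ∧ ¬C(y) ∧ ¬G(w))
The prefix is ∀v ∃x ∃y ∃z ∃w: 1 universal, 4 existential.

1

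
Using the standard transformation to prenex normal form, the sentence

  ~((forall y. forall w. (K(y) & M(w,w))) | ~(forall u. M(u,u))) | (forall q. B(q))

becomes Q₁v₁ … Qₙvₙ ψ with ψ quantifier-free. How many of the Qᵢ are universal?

2

Push ¬ through the quantifiers and connectives to reach negation normal form:
  (exists y. exists w. (~K(y) | ~M(w,w))) & (forall u. M(u,u)) | (forall q. B(q))
Finally move all quantifiers to the prefix:
  exists y. exists w. forall u. forall q. ((~K(y) | ~M(w,w)) & M(u,u) | B(q))
The prefix is exists y exists w forall u forall q: 2 universal, 2 existential.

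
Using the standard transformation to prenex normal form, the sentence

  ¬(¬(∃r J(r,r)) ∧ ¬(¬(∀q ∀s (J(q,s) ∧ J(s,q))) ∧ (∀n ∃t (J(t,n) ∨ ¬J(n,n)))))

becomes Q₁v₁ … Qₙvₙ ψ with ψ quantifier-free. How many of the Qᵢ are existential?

4

Drive negations inward (¬∀x A ≡ ∃x ¬A, ¬∃x A ≡ ∀x ¬A, De Morgan for ∧/∨):
  (∃r J(r,r)) ∨ (∃q ∃s (¬J(q,s) ∨ ¬J(s,q))) ∧ (∀n ∃t (J(t,n) ∨ ¬J(n,n)))
All bound variables are already distinct, so no renaming is needed.
Finally move all quantifiers to the prefix:
  ∃r ∃q ∃s ∀n ∃t (J(r,r) ∨ (¬J(q,s) ∨ ¬J(s,q)) ∧ (J(t,n) ∨ ¬J(n,n)))
The prefix is ∃r ∃q ∃s ∀n ∃t: 1 universal, 4 existential.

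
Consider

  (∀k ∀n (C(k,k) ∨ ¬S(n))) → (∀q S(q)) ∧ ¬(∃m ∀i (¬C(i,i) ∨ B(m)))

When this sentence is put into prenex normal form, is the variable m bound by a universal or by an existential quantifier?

Eliminate → and ↔ using ¬ and ∨.
  ¬(∀k ∀n (C(k,k) ∨ ¬S(n))) ∨ (∀q S(q)) ∧ ¬(∃m ∀i (¬C(i,i) ∨ B(m)))
Move each ¬ inward, flipping quantifiers it crosses:
  (∃k ∃n (¬C(k,k) ∧ S(n))) ∨ (∀q S(q)) ∧ (∀m ∃i (C(i,i) ∧ ¬B(m)))
Finally move all quantifiers to the prefix:
  ∃k ∃n ∀q ∀m ∃i (¬C(k,k) ∧ S(n) ∨ S(q) ∧ C(i,i) ∧ ¬B(m))
The quantifier ∃m sits under an odd number of negations (counting the antecedent side of each →), so it flips to ∀m.

universal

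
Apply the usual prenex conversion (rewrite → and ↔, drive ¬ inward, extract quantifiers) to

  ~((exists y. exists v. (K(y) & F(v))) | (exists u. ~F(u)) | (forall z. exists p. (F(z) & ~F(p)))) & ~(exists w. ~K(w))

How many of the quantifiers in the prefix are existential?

1

Drive negations inward (¬∀x A ≡ ∃x ¬A, ¬∃x A ≡ ∀x ¬A, De Morgan for ∧/∨):
  (forall y. forall v. (~K(y) | ~F(v))) & (forall u. F(u)) & (exists z. forall p. (~F(z) | F(p))) & (forall w. K(w))
All bound variables are already distinct, so no renaming is needed.
Extract every quantifier outward, since the variables are now distinct and don't occur free across branches:
  forall y. forall v. forall u. exists z. forall p. forall w. ((~K(y) | ~F(v)) & F(u) & (~F(z) | F(p)) & K(w))
The prefix is forall y forall v forall u exists z forall p forall w: 5 universal, 1 existential.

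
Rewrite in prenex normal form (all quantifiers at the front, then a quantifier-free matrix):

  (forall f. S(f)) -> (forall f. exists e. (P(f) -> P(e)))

exists f. forall y1. exists e. (~S(f) | ~P(y1) | P(e))

First replace A → B with ¬A ∨ B.
  ~(forall f. S(f)) | (forall f. exists e. (~P(f) | P(e)))
Push ¬ through the quantifiers and connectives to reach negation normal form:
  (exists f. ~S(f)) | (forall f. exists e. (~P(f) | P(e)))
Give each quantifier a distinct variable: f↦y1.
  (exists f. ~S(f)) | (forall y1. exists e. (~P(y1) | P(e)))
Finally move all quantifiers to the prefix:
  exists f. forall y1. exists e. (~S(f) | ~P(y1) | P(e))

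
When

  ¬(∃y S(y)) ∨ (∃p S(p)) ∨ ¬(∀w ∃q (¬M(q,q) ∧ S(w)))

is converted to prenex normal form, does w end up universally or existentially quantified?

existential

Move each ¬ inward, flipping quantifiers it crosses:
  (∀y ¬S(y)) ∨ (∃p S(p)) ∨ (∃w ∀q (M(q,q) ∨ ¬S(w)))
Finally move all quantifiers to the prefix:
  ∀y ∃p ∃w ∀q (¬S(y) ∨ S(p) ∨ M(q,q) ∨ ¬S(w))
The quantifier ∀w sits under an odd number of negations, so it flips to ∃w.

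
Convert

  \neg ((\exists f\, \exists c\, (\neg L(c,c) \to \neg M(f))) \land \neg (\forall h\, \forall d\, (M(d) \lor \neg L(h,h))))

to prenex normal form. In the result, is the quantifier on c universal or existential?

universal

First replace A → B with ¬A ∨ B.
  \neg ((\exists f\, \exists c\, (\neg \neg L(c,c) \lor \neg M(f))) \land \neg (\forall h\, \forall d\, (M(d) \lor \neg L(h,h))))
Push ¬ through the quantifiers and connectives to reach negation normal form:
  (\forall f\, \forall c\, (\neg L(c,c) \land M(f))) \lor (\forall h\, \forall d\, (M(d) \lor \neg L(h,h)))
All bound variables are already distinct, so no renaming is needed.
Extract every quantifier outward, since the variables are now distinct and don't occur free across branches:
  \forall f\, \forall c\, \forall h\, \forall d\, (\neg L(c,c) \land M(f) \lor M(d) \lor \neg L(h,h))
The quantifier \exists c sits under an odd number of negations (counting the antecedent side of each →), so it flips to \forall c.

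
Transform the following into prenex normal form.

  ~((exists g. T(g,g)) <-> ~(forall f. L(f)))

First replace A → B with ¬A ∨ B; A ↔ B as (¬A ∨ B) ∧ (¬B ∨ A).
  ~((~(exists g. T(g,g)) | ~(forall f. L(f))) & (~~(forall f. L(f)) | (exists g. T(g,g))))
Drive negations inward (¬∀x A ≡ ∃x ¬A, ¬∃x A ≡ ∀x ¬A, De Morgan for ∧/∨):
  (exists g. T(g,g)) & (forall f. L(f)) | (exists f. ~L(f)) & (forall g. ~T(g,g))
Rename bound variables to avoid capture: f↦u1, g↦v.
  (exists g. T(g,g)) & (forall f. L(f)) | (exists u1. ~L(u1)) & (forall v. ~T(v,v))
Finally move all quantifiers to the prefix:
  exists g. forall f. exists u1. forall v. (T(g,g) & L(f) | ~L(u1) & ~T(v,v))

exists g. forall f. exists u1. forall v. (T(g,g) & L(f) | ~L(u1) & ~T(v,v))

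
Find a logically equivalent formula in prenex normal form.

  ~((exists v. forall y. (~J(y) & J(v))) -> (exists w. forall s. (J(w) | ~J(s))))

exists v. forall y. forall w. exists s. (~J(y) & J(v) & ~J(w) & J(s))

First replace A → B with ¬A ∨ B.
  ~(~(exists v. forall y. (~J(y) & J(v))) | (exists w. forall s. (J(w) | ~J(s))))
Drive negations inward (¬∀x A ≡ ∃x ¬A, ¬∃x A ≡ ∀x ¬A, De Morgan for ∧/∨):
  (exists v. forall y. (~J(y) & J(v))) & (forall w. exists s. (~J(w) & J(s)))
All bound variables are already distinct, so no renaming is needed.
Extract every quantifier outward, since the variables are now distinct and don't occur free across branches:
  exists v. forall y. forall w. exists s. (~J(y) & J(v) & ~J(w) & J(s))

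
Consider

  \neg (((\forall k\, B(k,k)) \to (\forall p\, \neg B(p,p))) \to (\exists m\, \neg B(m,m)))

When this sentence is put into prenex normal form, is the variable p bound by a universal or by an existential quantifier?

universal

Rewrite implications/biconditionals: A → B as ¬A ∨ B.
  \neg (\neg (\neg (\forall k\, B(k,k)) \lor (\forall p\, \neg B(p,p))) \lor (\exists m\, \neg B(m,m)))
Push ¬ through the quantifiers and connectives to reach negation normal form:
  ((\exists k\, \neg B(k,k)) \lor (\forall p\, \neg B(p,p))) \land (\forall m\, B(m,m))
Pull the quantifiers to the front (each side's bound variable is not free in the other side):
  \exists k\, \forall p\, \forall m\, ((\neg B(k,k) \lor \neg B(p,p)) \land B(m,m))
The quantifier \forall p sits under an even number of negations (counting the antecedent side of each →), so it remains universal.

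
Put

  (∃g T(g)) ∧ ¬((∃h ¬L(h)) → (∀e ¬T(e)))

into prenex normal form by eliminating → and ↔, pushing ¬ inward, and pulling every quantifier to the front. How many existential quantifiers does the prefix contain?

Eliminate → and ↔ using ¬ and ∨.
  (∃g T(g)) ∧ ¬(¬(∃h ¬L(h)) ∨ (∀e ¬T(e)))
Move each ¬ inward, flipping quantifiers it crosses:
  (∃g T(g)) ∧ (∃h ¬L(h)) ∧ (∃e T(e))
Extract every quantifier outward, since the variables are now distinct and don't occur free across branches:
  ∃g ∃h ∃e (T(g) ∧ ¬L(h) ∧ T(e))
The prefix is ∃g ∃h ∃e: 0 universal, 3 existential.

3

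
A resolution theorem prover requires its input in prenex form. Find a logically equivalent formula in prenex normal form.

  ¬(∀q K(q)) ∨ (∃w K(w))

∃q ∃w (¬K(q) ∨ K(w))

Move each ¬ inward, flipping quantifiers it crosses:
  (∃q ¬K(q)) ∨ (∃w K(w))
All bound variables are already distinct, so no renaming is needed.
Finally move all quantifiers to the prefix:
  ∃q ∃w (¬K(q) ∨ K(w))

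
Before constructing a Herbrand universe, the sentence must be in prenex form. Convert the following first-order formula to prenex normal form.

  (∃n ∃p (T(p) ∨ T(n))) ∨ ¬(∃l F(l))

Push ¬ through the quantifiers and connectives to reach negation normal form:
  (∃n ∃p (T(p) ∨ T(n))) ∨ (∀l ¬F(l))
All bound variables are already distinct, so no renaming is needed.
Pull the quantifiers to the front (each side's bound variable is not free in the other side):
  ∃n ∃p ∀l (T(p) ∨ T(n) ∨ ¬F(l))

∃n ∃p ∀l (T(p) ∨ T(n) ∨ ¬F(l))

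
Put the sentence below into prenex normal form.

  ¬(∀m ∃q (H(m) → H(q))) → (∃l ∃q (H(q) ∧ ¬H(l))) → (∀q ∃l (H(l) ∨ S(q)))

∀m ∃q ∀l ∀z ∀a ∃p (¬H(m) ∨ H(q) ∨ ¬H(z) ∨ H(l) ∨ H(p) ∨ S(a))

Rewrite implications/biconditionals: A → B as ¬A ∨ B.
  ¬¬(∀m ∃q (¬H(m) ∨ H(q))) ∨ ¬(∃l ∃q (H(q) ∧ ¬H(l))) ∨ (∀q ∃l (H(l) ∨ S(q)))
Push ¬ through the quantifiers and connectives to reach negation normal form:
  (∀m ∃q (¬H(m) ∨ H(q))) ∨ (∀l ∀q (¬H(q) ∨ H(l))) ∨ (∀q ∃l (H(l) ∨ S(q)))
Standardize variables apart so no two quantifiers bind the same name: q↦z, q↦a, l↦p.
  (∀m ∃q (¬H(m) ∨ H(q))) ∨ (∀l ∀z (¬H(z) ∨ H(l))) ∨ (∀a ∃p (H(p) ∨ S(a)))
Finally move all quantifiers to the prefix:
  ∀m ∃q ∀l ∀z ∀a ∃p (¬H(m) ∨ H(q) ∨ ¬H(z) ∨ H(l) ∨ H(p) ∨ S(a))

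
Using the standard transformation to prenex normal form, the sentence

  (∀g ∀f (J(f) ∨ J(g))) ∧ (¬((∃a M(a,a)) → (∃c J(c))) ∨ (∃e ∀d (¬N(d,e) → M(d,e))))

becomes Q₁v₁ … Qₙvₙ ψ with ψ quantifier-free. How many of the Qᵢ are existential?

First replace A → B with ¬A ∨ B.
  (∀g ∀f (J(f) ∨ J(g))) ∧ (¬(¬(∃a M(a,a)) ∨ (∃c J(c))) ∨ (∃e ∀d (¬¬N(d,e) ∨ M(d,e))))
Push ¬ through the quantifiers and connectives to reach negation normal form:
  (∀g ∀f (J(f) ∨ J(g))) ∧ ((∃a M(a,a)) ∧ (∀c ¬J(c)) ∨ (∃e ∀d (N(d,e) ∨ M(d,e))))
All bound variables are already distinct, so no renaming is needed.
Finally move all quantifiers to the prefix:
  ∀g ∀f ∃a ∀c ∃e ∀d ((J(f) ∨ J(g)) ∧ (M(a,a) ∧ ¬J(c) ∨ N(d,e) ∨ M(d,e)))
The prefix is ∀g ∀f ∃a ∀c ∃e ∀d: 4 universal, 2 existential.

2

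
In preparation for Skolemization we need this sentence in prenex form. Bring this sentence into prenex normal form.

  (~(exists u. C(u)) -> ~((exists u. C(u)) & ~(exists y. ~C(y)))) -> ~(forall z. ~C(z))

First replace A → B with ¬A ∨ B.
  ~(~~(exists u. C(u)) | ~((exists u. C(u)) & ~(exists y. ~C(y)))) | ~(forall z. ~C(z))
Move each ¬ inward, flipping quantifiers it crosses:
  (forall u. ~C(u)) & (exists u. C(u)) & (forall y. C(y)) | (exists z. C(z))
Rename bound variables to avoid capture: u↦u1.
  (forall u. ~C(u)) & (exists u1. C(u1)) & (forall y. C(y)) | (exists z. C(z))
Extract every quantifier outward, since the variables are now distinct and don't occur free across branches:
  forall u. exists u1. forall y. exists z. (~C(u) & C(u1) & C(y) | C(z))

forall u. exists u1. forall y. exists z. (~C(u) & C(u1) & C(y) | C(z))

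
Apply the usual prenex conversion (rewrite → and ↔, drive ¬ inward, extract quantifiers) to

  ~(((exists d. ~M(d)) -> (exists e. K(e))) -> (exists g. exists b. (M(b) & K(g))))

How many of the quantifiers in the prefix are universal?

3

First replace A → B with ¬A ∨ B.
  ~(~(~(exists d. ~M(d)) | (exists e. K(e))) | (exists g. exists b. (M(b) & K(g))))
Move each ¬ inward, flipping quantifiers it crosses:
  ((forall d. M(d)) | (exists e. K(e))) & (forall g. forall b. (~M(b) | ~K(g)))
Extract every quantifier outward, since the variables are now distinct and don't occur free across branches:
  forall d. exists e. forall g. forall b. ((M(d) | K(e)) & (~M(b) | ~K(g)))
The prefix is forall d exists e forall g forall b: 3 universal, 1 existential.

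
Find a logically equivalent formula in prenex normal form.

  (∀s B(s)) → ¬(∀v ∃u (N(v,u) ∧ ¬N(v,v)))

∃s ∃v ∀u (¬B(s) ∨ ¬N(v,u) ∨ N(v,v))

Eliminate → and ↔ using ¬ and ∨.
  ¬(∀s B(s)) ∨ ¬(∀v ∃u (N(v,u) ∧ ¬N(v,v)))
Drive negations inward (¬∀x A ≡ ∃x ¬A, ¬∃x A ≡ ∀x ¬A, De Morgan for ∧/∨):
  (∃s ¬B(s)) ∨ (∃v ∀u (¬N(v,u) ∨ N(v,v)))
All bound variables are already distinct, so no renaming is needed.
Pull the quantifiers to the front (each side's bound variable is not free in the other side):
  ∃s ∃v ∀u (¬B(s) ∨ ¬N(v,u) ∨ N(v,v))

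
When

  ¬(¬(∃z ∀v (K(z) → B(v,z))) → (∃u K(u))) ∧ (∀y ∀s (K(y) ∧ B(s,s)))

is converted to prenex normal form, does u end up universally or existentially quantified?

universal

First replace A → B with ¬A ∨ B.
  ¬(¬¬(∃z ∀v (¬K(z) ∨ B(v,z))) ∨ (∃u K(u))) ∧ (∀y ∀s (K(y) ∧ B(s,s)))
Move each ¬ inward, flipping quantifiers it crosses:
  (∀z ∃v (K(z) ∧ ¬B(v,z))) ∧ (∀u ¬K(u)) ∧ (∀y ∀s (K(y) ∧ B(s,s)))
All bound variables are already distinct, so no renaming is needed.
Pull the quantifiers to the front (each side's bound variable is not free in the other side):
  ∀z ∃v ∀u ∀y ∀s (K(z) ∧ ¬B(v,z) ∧ ¬K(u) ∧ K(y) ∧ B(s,s))
The quantifier ∃u sits under an odd number of negations (counting the antecedent side of each →), so it flips to ∀u.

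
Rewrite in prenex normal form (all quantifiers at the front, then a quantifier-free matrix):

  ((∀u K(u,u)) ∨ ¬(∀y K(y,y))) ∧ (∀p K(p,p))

∀u ∃y ∀p ((K(u,u) ∨ ¬K(y,y)) ∧ K(p,p))

Drive negations inward (¬∀x A ≡ ∃x ¬A, ¬∃x A ≡ ∀x ¬A, De Morgan for ∧/∨):
  ((∀u K(u,u)) ∨ (∃y ¬K(y,y))) ∧ (∀p K(p,p))
All bound variables are already distinct, so no renaming is needed.
Finally move all quantifiers to the prefix:
  ∀u ∃y ∀p ((K(u,u) ∨ ¬K(y,y)) ∧ K(p,p))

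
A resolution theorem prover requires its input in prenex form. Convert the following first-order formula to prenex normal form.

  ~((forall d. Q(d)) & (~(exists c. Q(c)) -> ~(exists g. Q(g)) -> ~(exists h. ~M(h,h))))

exists d. forall c. forall g. exists h. (~Q(d) | ~Q(c) & ~Q(g) & ~M(h,h))

Eliminate → and ↔ using ¬ and ∨.
  ~((forall d. Q(d)) & (~~(exists c. Q(c)) | ~~(exists g. Q(g)) | ~(exists h. ~M(h,h))))
Drive negations inward (¬∀x A ≡ ∃x ¬A, ¬∃x A ≡ ∀x ¬A, De Morgan for ∧/∨):
  (exists d. ~Q(d)) | (forall c. ~Q(c)) & (forall g. ~Q(g)) & (exists h. ~M(h,h))
All bound variables are already distinct, so no renaming is needed.
Finally move all quantifiers to the prefix:
  exists d. forall c. forall g. exists h. (~Q(d) | ~Q(c) & ~Q(g) & ~M(h,h))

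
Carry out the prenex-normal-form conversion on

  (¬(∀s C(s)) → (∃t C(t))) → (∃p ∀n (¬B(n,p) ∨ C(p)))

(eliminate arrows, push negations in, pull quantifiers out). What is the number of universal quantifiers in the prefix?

2

Rewrite implications/biconditionals: A → B as ¬A ∨ B.
  ¬(¬¬(∀s C(s)) ∨ (∃t C(t))) ∨ (∃p ∀n (¬B(n,p) ∨ C(p)))
Move each ¬ inward, flipping quantifiers it crosses:
  (∃s ¬C(s)) ∧ (∀t ¬C(t)) ∨ (∃p ∀n (¬B(n,p) ∨ C(p)))
Extract every quantifier outward, since the variables are now distinct and don't occur free across branches:
  ∃s ∀t ∃p ∀n (¬C(s) ∧ ¬C(t) ∨ ¬B(n,p) ∨ C(p))
The prefix is ∃s ∀t ∃p ∀n: 2 universal, 2 existential.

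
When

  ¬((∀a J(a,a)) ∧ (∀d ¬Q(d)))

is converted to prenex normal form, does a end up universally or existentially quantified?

Drive negations inward (¬∀x A ≡ ∃x ¬A, ¬∃x A ≡ ∀x ¬A, De Morgan for ∧/∨):
  (∃a ¬J(a,a)) ∨ (∃d Q(d))
Finally move all quantifiers to the prefix:
  ∃a ∃d (¬J(a,a) ∨ Q(d))
The quantifier ∀a sits under an odd number of negations, so it flips to ∃a.

existential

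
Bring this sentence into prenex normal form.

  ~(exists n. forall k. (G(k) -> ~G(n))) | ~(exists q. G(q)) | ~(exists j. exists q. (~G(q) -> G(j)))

First replace A → B with ¬A ∨ B.
  ~(exists n. forall k. (~G(k) | ~G(n))) | ~(exists q. G(q)) | ~(exists j. exists q. (~~G(q) | G(j)))
Push ¬ through the quantifiers and connectives to reach negation normal form:
  (forall n. exists k. (G(k) & G(n))) | (forall q. ~G(q)) | (forall j. forall q. (~G(q) & ~G(j)))
Standardize variables apart so no two quantifiers bind the same name: q↦z1.
  (forall n. exists k. (G(k) & G(n))) | (forall q. ~G(q)) | (forall j. forall z1. (~G(z1) & ~G(j)))
Extract every quantifier outward, since the variables are now distinct and don't occur free across branches:
  forall n. exists k. forall q. forall j. forall z1. (G(k) & G(n) | ~G(q) | ~G(z1) & ~G(j))

forall n. exists k. forall q. forall j. forall z1. (G(k) & G(n) | ~G(q) | ~G(z1) & ~G(j))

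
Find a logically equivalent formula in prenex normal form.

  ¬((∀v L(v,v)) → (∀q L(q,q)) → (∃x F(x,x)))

First replace A → B with ¬A ∨ B.
  ¬(¬(∀v L(v,v)) ∨ ¬(∀q L(q,q)) ∨ (∃x F(x,x)))
Push ¬ through the quantifiers and connectives to reach negation normal form:
  (∀v L(v,v)) ∧ (∀q L(q,q)) ∧ (∀x ¬F(x,x))
All bound variables are already distinct, so no renaming is needed.
Finally move all quantifiers to the prefix:
  ∀v ∀q ∀x (L(v,v) ∧ L(q,q) ∧ ¬F(x,x))

∀v ∀q ∀x (L(v,v) ∧ L(q,q) ∧ ¬F(x,x))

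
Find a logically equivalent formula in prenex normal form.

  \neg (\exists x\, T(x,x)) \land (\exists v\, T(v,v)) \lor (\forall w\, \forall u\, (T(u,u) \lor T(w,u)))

\forall x\, \exists v\, \forall w\, \forall u\, (\neg T(x,x) \land T(v,v) \lor T(u,u) \lor T(w,u))

Push ¬ through the quantifiers and connectives to reach negation normal form:
  (\forall x\, \neg T(x,x)) \land (\exists v\, T(v,v)) \lor (\forall w\, \forall u\, (T(u,u) \lor T(w,u)))
All bound variables are already distinct, so no renaming is needed.
Extract every quantifier outward, since the variables are now distinct and don't occur free across branches:
  \forall x\, \exists v\, \forall w\, \forall u\, (\neg T(x,x) \land T(v,v) \lor T(u,u) \lor T(w,u))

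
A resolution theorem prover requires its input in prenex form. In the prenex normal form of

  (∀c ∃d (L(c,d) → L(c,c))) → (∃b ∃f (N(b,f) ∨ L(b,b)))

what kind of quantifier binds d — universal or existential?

Rewrite implications/biconditionals: A → B as ¬A ∨ B.
  ¬(∀c ∃d (¬L(c,d) ∨ L(c,c))) ∨ (∃b ∃f (N(b,f) ∨ L(b,b)))
Push ¬ through the quantifiers and connectives to reach negation normal form:
  (∃c ∀d (L(c,d) ∧ ¬L(c,c))) ∨ (∃b ∃f (N(b,f) ∨ L(b,b)))
All bound variables are already distinct, so no renaming is needed.
Finally move all quantifiers to the prefix:
  ∃c ∀d ∃b ∃f (L(c,d) ∧ ¬L(c,c) ∨ N(b,f) ∨ L(b,b))
The quantifier ∃d sits under an odd number of negations (counting the antecedent side of each →), so it flips to ∀d.

universal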